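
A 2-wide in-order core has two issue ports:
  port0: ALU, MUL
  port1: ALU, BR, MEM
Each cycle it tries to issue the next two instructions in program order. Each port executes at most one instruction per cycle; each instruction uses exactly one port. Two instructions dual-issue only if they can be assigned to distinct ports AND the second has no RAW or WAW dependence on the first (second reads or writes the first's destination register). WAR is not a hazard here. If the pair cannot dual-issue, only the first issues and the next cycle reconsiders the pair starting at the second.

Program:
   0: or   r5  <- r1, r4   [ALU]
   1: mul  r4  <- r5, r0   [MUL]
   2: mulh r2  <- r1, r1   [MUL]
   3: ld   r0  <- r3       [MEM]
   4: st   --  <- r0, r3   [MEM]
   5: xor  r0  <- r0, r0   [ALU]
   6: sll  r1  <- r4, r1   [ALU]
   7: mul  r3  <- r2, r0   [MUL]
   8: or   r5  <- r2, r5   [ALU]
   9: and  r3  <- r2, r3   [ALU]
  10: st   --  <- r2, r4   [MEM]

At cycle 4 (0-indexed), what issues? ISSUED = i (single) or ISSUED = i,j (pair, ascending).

  cy0 -> i0 (or.ALU) RAW r5
  cy1 -> i1 (mul.MUL) no-port MUL/MUL
  cy2 -> i2,i3 (mulh.MUL+ld.MEM) dual
  cy3 -> i4,i5 (st.MEM+xor.ALU) dual
  cy4 -> i6,i7 (sll.ALU+mul.MUL) dual
  cy5 -> i8,i9 (or.ALU+and.ALU) dual
  cy6 -> i10 (st.MEM) tail

ISSUED = 6,7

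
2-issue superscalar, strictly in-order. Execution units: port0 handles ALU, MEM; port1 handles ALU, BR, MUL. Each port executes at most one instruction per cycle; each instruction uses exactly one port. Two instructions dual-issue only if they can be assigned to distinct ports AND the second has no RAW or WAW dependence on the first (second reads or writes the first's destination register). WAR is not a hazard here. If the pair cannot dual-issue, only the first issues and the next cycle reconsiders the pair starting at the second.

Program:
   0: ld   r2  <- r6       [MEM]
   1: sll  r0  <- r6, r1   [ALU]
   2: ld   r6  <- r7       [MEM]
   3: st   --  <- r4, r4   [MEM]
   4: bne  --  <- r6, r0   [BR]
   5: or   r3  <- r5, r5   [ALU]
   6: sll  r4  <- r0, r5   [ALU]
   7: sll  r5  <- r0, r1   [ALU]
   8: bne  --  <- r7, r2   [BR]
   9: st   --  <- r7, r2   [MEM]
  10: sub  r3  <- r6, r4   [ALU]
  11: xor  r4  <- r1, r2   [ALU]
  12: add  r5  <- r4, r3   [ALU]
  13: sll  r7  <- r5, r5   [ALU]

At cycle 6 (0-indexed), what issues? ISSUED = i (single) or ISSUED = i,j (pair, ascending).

t=0 i0,i1:ld/sll ; 2-wide
t=1 i2:ld ; no-port MEM/MEM
t=2 i3,i4:st/bne ; 2-wide
t=3 i5,i6:or/sll ; 2-wide
t=4 i7,i8:sll/bne ; 2-wide
t=5 i9,i10:st/sub ; 2-wide
t=6 i11:xor ; RAW r4
t=7 i12:add ; RAW r5
t=8 i13:sll ; tail

ISSUED = 11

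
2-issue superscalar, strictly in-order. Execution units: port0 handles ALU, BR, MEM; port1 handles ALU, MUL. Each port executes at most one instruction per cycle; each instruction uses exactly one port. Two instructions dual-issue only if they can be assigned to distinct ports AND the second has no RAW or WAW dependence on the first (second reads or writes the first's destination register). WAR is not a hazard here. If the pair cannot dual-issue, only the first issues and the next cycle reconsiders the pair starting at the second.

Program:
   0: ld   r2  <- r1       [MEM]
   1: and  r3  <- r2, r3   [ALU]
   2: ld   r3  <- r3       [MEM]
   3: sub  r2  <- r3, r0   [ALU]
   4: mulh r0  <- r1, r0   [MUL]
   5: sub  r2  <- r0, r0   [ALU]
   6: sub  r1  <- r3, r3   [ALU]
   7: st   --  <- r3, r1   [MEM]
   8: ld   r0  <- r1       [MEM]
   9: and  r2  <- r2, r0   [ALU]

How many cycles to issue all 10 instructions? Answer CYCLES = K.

[0] i0  ld.MEM  -- RAW r2
[1] i1  and.ALU  -- RAW+WAW r3
[2] i2  ld.MEM  -- RAW r3
[3] i3&i4  sub.ALU mulh.MUL  -- dual
[4] i5&i6  sub.ALU sub.ALU  -- dual
[5] i7  st.MEM  -- no-port MEM/MEM
[6] i8  ld.MEM  -- RAW r0
[7] i9  and.ALU  -- tail

CYCLES = 8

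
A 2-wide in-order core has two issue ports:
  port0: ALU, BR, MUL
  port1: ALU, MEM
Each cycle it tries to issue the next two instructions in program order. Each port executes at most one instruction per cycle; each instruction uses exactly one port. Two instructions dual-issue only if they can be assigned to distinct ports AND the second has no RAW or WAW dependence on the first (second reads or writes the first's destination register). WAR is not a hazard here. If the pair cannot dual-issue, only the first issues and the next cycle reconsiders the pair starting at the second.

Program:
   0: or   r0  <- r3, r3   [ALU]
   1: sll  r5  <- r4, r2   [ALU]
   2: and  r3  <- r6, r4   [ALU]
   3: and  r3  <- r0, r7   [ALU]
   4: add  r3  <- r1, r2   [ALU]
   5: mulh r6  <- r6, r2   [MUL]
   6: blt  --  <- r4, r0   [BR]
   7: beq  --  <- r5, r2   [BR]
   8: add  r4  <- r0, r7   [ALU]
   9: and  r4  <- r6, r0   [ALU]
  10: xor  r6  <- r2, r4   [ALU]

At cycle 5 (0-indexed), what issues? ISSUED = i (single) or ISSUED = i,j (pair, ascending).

[0] i0,i1  or sll  -- dual
[1] i2  and  -- WAW r3
[2] i3  and  -- WAW r3
[3] i4,i5  add mulh  -- dual
[4] i6  blt  -- no-port BR/BR
[5] i7,i8  beq add  -- dual
[6] i9  and  -- RAW r4
[7] i10  xor  -- tail

ISSUED = 7,8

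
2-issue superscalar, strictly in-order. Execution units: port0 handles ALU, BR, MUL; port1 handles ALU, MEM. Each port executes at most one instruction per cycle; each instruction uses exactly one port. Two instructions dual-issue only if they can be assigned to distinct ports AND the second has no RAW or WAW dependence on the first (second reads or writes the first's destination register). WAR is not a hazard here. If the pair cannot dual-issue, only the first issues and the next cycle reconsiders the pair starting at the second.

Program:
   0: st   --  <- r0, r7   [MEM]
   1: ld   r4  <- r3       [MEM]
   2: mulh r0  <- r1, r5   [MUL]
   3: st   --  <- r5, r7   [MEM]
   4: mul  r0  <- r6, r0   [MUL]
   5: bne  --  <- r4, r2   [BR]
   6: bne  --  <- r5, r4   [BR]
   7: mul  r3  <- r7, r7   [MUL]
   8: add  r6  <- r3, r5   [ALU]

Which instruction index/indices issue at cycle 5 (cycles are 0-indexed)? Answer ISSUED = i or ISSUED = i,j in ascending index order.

  cy0 -> i0 (st) no-port MEM/MEM
  cy1 -> i1,i2 (ld mulh) pair
  cy2 -> i3,i4 (st mul) pair
  cy3 -> i5 (bne) no-port BR/BR
  cy4 -> i6 (bne) no-port BR/MUL
  cy5 -> i7 (mul) RAW r3
  cy6 -> i8 (add) tail

ISSUED = 7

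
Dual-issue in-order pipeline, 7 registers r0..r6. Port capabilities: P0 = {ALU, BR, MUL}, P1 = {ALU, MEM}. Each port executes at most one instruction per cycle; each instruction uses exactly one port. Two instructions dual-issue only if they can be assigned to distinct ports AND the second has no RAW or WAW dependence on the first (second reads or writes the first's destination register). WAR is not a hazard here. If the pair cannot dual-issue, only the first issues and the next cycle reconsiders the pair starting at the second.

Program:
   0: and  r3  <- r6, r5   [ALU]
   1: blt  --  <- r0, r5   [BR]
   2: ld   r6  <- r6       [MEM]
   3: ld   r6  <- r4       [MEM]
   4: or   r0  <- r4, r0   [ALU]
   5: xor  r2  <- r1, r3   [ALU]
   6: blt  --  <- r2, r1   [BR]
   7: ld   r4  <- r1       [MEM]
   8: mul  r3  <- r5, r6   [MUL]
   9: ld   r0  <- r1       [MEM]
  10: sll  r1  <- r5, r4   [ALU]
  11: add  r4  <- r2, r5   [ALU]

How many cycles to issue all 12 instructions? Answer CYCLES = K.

CYCLES = 7

  cy0 -> i0+i1 (and;blt) 2-wide
  cy1 -> i2 (ld) no-port MEM/MEM
  cy2 -> i3+i4 (ld;or) 2-wide
  cy3 -> i5 (xor) RAW r2
  cy4 -> i6+i7 (blt;ld) 2-wide
  cy5 -> i8+i9 (mul;ld) 2-wide
  cy6 -> i10+i11 (sll;add) 2-wide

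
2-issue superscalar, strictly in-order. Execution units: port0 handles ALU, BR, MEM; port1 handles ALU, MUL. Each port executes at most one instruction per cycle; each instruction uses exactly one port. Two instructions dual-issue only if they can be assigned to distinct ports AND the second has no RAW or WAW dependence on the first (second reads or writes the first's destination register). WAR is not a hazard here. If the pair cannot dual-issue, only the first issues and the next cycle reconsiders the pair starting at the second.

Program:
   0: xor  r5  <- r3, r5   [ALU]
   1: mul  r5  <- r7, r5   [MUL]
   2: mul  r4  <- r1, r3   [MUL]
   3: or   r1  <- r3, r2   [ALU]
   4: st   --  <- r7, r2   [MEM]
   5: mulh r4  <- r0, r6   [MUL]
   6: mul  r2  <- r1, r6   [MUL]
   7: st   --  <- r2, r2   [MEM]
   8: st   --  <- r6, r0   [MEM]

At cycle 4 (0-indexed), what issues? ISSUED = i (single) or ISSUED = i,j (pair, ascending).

#0 head=0: xor i0 RAW+WAW r5
#1 head=1: mul i1 no-port MUL/MUL
#2 head=2: mul or i2/i3 2-wide
#3 head=4: st mulh i4/i5 2-wide
#4 head=6: mul i6 RAW r2
#5 head=7: st i7 no-port MEM/MEM
#6 head=8: st i8 tail

ISSUED = 6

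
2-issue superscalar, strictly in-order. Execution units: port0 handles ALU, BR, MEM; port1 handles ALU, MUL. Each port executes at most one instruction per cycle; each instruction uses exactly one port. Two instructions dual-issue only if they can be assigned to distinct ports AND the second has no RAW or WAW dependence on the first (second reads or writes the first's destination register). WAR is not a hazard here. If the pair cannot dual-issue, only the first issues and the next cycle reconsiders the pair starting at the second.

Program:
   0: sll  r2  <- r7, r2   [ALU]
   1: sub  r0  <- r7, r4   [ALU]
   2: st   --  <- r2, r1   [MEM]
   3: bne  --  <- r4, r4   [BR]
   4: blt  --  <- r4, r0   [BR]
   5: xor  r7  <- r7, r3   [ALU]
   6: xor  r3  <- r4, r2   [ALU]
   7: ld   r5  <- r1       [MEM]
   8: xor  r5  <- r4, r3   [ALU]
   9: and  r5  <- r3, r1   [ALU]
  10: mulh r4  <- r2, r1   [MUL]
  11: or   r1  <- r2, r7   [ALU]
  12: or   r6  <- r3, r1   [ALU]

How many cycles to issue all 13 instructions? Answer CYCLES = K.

#0 head=0: sll.ALU/sub.ALU i0/i1 dual
#1 head=2: st.MEM i2 no-port MEM/BR
#2 head=3: bne.BR i3 no-port BR/BR
#3 head=4: blt.BR/xor.ALU i4/i5 dual
#4 head=6: xor.ALU/ld.MEM i6/i7 dual
#5 head=8: xor.ALU i8 WAW r5
#6 head=9: and.ALU/mulh.MUL i9/i10 dual
#7 head=11: or.ALU i11 RAW r1
#8 head=12: or.ALU i12 tail

CYCLES = 9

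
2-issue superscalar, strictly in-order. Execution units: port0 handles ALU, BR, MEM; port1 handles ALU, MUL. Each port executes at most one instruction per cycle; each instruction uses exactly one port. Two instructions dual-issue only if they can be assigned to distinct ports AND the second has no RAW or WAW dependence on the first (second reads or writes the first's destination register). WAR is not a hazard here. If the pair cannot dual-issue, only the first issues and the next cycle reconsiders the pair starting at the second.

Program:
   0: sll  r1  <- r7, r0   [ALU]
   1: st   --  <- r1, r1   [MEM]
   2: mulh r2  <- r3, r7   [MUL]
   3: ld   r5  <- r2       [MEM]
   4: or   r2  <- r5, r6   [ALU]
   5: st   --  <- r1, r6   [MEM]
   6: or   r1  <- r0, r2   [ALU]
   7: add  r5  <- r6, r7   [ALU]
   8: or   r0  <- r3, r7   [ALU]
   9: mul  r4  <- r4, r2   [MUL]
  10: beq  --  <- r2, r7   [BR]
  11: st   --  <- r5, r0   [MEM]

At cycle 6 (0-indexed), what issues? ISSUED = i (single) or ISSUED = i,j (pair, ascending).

ISSUED = 10

#0 head=0: sll i0 RAW r1
#1 head=1: st;mulh i1/i2 pair
#2 head=3: ld i3 RAW r5
#3 head=4: or;st i4/i5 pair
#4 head=6: or;add i6/i7 pair
#5 head=8: or;mul i8/i9 pair
#6 head=10: beq i10 no-port BR/MEM
#7 head=11: st i11 tail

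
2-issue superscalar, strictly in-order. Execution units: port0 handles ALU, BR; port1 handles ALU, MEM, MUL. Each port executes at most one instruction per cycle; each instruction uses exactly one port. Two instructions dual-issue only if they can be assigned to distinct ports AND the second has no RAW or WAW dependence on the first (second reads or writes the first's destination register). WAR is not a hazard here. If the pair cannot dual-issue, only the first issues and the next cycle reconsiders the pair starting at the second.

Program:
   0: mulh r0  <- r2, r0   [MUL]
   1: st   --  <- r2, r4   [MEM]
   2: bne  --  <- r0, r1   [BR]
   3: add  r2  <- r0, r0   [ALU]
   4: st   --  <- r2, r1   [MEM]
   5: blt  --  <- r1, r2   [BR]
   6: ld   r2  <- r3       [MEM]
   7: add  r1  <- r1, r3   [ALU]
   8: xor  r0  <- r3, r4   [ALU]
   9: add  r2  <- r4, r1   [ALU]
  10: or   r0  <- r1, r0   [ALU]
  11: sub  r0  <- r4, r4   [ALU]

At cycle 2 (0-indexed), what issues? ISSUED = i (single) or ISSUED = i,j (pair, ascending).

ISSUED = 3

  cy0 -> i0 (mulh) no-port MUL/MEM
  cy1 -> i1+i2 (st bne) pair
  cy2 -> i3 (add) RAW r2
  cy3 -> i4+i5 (st blt) pair
  cy4 -> i6+i7 (ld add) pair
  cy5 -> i8+i9 (xor add) pair
  cy6 -> i10 (or) WAW r0
  cy7 -> i11 (sub) tail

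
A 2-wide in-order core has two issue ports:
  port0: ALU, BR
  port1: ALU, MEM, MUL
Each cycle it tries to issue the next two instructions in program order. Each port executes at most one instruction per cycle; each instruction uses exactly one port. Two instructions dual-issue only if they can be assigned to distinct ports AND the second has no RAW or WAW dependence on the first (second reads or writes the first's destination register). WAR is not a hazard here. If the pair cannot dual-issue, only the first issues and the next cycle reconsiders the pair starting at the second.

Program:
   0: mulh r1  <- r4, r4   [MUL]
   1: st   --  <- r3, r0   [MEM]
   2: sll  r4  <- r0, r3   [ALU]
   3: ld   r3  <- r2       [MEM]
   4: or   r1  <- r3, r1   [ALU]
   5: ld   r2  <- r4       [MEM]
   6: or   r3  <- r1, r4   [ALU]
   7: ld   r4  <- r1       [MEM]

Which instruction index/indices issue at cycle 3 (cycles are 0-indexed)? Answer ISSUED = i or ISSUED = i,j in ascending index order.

ISSUED = 4,5

c0: i0 mulh  no-port MUL/MEM
c1: i1/i2 st;sll  pair
c2: i3 ld  RAW r3
c3: i4/i5 or;ld  pair
c4: i6/i7 or;ld  pair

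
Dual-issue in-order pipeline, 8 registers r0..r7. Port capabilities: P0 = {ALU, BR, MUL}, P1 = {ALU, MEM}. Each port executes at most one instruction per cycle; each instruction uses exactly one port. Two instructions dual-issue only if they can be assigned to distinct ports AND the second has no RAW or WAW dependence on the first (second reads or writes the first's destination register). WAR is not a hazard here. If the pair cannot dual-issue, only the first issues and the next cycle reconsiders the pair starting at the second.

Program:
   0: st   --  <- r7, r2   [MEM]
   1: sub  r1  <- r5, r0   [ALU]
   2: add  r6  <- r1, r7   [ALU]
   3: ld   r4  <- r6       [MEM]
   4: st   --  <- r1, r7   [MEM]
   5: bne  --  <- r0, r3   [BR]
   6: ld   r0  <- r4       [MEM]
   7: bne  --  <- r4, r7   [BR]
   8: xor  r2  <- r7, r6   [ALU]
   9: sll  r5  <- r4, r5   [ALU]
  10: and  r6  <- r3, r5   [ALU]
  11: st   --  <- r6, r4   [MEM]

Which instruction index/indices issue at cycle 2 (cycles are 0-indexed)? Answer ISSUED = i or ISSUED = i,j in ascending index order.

0. st/sub @i0/i1  | 2-wide
1. add @i2  | RAW r6
2. ld @i3  | no-port MEM/MEM
3. st/bne @i4/i5  | 2-wide
4. ld/bne @i6/i7  | 2-wide
5. xor/sll @i8/i9  | 2-wide
6. and @i10  | RAW r6
7. st @i11  | tail

ISSUED = 3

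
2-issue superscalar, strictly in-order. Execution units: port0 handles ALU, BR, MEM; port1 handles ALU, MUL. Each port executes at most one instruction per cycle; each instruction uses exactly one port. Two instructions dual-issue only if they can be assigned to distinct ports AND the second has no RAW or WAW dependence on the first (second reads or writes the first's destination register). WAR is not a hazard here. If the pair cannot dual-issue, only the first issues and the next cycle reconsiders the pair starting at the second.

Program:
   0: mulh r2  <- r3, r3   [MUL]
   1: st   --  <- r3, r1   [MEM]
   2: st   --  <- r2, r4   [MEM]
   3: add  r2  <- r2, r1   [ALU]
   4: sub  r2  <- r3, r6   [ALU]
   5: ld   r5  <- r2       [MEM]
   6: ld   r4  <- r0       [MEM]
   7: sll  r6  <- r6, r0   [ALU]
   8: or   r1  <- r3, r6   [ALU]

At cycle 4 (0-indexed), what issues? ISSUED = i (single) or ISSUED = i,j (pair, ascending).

c0: i0&i1 mulh.MUL+st.MEM  2-wide
c1: i2&i3 st.MEM+add.ALU  2-wide
c2: i4 sub.ALU  RAW r2
c3: i5 ld.MEM  no-port MEM/MEM
c4: i6&i7 ld.MEM+sll.ALU  2-wide
c5: i8 or.ALU  tail

ISSUED = 6,7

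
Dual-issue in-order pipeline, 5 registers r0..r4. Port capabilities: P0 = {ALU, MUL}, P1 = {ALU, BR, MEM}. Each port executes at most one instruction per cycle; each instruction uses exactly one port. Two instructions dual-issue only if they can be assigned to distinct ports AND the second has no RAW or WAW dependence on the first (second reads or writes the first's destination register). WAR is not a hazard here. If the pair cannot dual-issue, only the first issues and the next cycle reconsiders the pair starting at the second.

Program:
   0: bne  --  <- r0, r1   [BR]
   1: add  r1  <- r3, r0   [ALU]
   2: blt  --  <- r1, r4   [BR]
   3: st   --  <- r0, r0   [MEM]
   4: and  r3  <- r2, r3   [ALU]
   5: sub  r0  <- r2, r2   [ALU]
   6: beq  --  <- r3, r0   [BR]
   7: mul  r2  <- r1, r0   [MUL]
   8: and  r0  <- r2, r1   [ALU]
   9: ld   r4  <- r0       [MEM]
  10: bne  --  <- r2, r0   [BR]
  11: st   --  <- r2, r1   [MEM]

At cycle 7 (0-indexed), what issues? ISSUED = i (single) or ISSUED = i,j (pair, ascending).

[0] i0/i1  bne.BR add.ALU  -- dual
[1] i2  blt.BR  -- no-port BR/MEM
[2] i3/i4  st.MEM and.ALU  -- dual
[3] i5  sub.ALU  -- RAW r0
[4] i6/i7  beq.BR mul.MUL  -- dual
[5] i8  and.ALU  -- RAW r0
[6] i9  ld.MEM  -- no-port MEM/BR
[7] i10  bne.BR  -- no-port BR/MEM
[8] i11  st.MEM  -- tail

ISSUED = 10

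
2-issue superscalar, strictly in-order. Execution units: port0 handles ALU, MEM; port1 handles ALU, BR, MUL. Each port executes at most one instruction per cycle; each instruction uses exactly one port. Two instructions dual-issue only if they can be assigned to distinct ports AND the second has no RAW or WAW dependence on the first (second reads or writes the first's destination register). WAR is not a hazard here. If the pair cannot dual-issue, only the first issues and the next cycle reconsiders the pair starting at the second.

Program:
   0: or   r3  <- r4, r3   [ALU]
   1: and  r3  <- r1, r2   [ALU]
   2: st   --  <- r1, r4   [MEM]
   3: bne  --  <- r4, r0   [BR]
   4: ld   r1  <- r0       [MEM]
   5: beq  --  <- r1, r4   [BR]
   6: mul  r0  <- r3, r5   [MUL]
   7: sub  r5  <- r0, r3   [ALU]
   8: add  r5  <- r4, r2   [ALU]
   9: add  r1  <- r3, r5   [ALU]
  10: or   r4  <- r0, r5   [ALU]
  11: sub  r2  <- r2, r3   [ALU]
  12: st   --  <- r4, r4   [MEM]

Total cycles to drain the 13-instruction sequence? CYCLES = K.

CYCLES = 9

0. or.ALU @i0  | WAW r3
1. and.ALU;st.MEM @i1+i2  | 2-wide
2. bne.BR;ld.MEM @i3+i4  | 2-wide
3. beq.BR @i5  | no-port BR/MUL
4. mul.MUL @i6  | RAW r0
5. sub.ALU @i7  | WAW r5
6. add.ALU @i8  | RAW r5
7. add.ALU;or.ALU @i9+i10  | 2-wide
8. sub.ALU;st.MEM @i11+i12  | 2-wide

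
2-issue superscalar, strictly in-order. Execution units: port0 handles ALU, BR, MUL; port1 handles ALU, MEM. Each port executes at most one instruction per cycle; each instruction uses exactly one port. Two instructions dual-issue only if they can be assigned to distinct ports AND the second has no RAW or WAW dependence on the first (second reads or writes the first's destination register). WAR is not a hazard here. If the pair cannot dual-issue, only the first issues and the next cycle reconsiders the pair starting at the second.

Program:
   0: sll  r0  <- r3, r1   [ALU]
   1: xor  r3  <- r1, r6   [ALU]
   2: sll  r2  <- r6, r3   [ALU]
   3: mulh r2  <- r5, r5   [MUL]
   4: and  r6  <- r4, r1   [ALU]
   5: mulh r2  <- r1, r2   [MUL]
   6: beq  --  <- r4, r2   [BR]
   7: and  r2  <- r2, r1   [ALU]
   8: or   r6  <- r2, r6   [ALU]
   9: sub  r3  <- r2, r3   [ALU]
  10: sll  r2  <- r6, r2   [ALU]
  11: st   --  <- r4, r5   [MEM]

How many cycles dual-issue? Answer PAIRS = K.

PAIRS = 5

[0] i0/i1  sll+xor  -- pair
[1] i2  sll  -- WAW r2
[2] i3/i4  mulh+and  -- pair
[3] i5  mulh  -- no-port MUL/BR
[4] i6/i7  beq+and  -- pair
[5] i8/i9  or+sub  -- pair
[6] i10/i11  sll+st  -- pair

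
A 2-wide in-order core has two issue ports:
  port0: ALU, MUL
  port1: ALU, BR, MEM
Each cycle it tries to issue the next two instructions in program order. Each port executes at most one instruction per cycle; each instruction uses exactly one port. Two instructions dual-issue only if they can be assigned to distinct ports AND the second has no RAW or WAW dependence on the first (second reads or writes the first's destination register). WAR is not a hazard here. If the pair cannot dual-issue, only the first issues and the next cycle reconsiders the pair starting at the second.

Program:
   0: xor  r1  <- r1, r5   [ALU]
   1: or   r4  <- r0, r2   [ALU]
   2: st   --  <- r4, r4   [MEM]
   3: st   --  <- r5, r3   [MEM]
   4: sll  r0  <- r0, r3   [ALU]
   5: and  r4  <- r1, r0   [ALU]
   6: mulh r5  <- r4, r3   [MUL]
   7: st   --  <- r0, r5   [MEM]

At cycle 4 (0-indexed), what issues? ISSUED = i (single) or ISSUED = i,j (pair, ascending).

[0] i0/i1  xor.ALU/or.ALU  -- dual
[1] i2  st.MEM  -- no-port MEM/MEM
[2] i3/i4  st.MEM/sll.ALU  -- dual
[3] i5  and.ALU  -- RAW r4
[4] i6  mulh.MUL  -- RAW r5
[5] i7  st.MEM  -- tail

ISSUED = 6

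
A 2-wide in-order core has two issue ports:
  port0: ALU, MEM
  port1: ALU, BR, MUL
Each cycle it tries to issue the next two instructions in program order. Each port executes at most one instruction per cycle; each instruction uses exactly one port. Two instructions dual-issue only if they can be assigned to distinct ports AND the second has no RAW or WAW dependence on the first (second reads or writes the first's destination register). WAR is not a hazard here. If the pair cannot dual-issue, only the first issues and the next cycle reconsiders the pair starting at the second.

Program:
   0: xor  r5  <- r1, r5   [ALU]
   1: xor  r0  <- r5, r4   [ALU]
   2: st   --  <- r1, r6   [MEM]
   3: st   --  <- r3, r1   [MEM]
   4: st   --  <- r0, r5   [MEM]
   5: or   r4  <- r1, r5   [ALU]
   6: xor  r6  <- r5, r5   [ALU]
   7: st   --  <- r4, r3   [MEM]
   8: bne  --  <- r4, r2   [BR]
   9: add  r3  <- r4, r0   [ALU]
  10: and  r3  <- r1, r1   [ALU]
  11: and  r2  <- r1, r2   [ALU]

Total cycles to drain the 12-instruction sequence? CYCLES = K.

t=0 i0:xor.ALU ; RAW r5
t=1 i1/i2:xor.ALU+st.MEM ; dual
t=2 i3:st.MEM ; no-port MEM/MEM
t=3 i4/i5:st.MEM+or.ALU ; dual
t=4 i6/i7:xor.ALU+st.MEM ; dual
t=5 i8/i9:bne.BR+add.ALU ; dual
t=6 i10/i11:and.ALU+and.ALU ; dual

CYCLES = 7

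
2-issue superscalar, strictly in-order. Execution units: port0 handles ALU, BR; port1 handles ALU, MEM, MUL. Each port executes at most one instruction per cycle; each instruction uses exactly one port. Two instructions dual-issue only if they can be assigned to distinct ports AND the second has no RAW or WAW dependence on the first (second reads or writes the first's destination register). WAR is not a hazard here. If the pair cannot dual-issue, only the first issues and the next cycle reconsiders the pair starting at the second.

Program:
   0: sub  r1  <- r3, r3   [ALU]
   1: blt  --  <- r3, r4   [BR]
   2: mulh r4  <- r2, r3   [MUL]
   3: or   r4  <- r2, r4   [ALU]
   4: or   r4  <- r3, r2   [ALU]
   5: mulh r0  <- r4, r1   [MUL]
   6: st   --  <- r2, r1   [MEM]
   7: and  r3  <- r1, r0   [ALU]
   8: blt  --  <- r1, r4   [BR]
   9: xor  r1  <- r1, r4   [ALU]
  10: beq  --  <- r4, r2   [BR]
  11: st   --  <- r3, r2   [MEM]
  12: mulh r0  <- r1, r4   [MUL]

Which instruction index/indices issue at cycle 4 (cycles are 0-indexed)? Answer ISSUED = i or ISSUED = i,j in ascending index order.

  cy0 -> i0/i1 (sub.ALU/blt.BR) 2-wide
  cy1 -> i2 (mulh.MUL) RAW+WAW r4
  cy2 -> i3 (or.ALU) WAW r4
  cy3 -> i4 (or.ALU) RAW r4
  cy4 -> i5 (mulh.MUL) no-port MUL/MEM
  cy5 -> i6/i7 (st.MEM/and.ALU) 2-wide
  cy6 -> i8/i9 (blt.BR/xor.ALU) 2-wide
  cy7 -> i10/i11 (beq.BR/st.MEM) 2-wide
  cy8 -> i12 (mulh.MUL) tail

ISSUED = 5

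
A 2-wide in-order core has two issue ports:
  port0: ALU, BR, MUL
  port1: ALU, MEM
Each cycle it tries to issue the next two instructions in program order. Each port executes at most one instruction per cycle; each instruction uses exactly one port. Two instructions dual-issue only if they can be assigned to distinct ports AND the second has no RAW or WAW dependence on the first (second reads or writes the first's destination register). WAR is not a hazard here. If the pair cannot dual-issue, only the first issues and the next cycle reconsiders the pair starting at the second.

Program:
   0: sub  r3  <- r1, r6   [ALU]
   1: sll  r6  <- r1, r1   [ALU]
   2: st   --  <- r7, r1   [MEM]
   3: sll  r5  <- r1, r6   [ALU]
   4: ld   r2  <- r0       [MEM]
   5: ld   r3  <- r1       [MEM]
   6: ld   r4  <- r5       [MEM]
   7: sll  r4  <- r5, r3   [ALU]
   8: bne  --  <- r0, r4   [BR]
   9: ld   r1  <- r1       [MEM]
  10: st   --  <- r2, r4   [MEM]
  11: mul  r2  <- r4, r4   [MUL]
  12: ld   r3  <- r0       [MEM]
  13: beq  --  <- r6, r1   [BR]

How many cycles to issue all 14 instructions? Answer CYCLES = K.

CYCLES = 9

#0 head=0: sub.ALU;sll.ALU i0&i1 dual
#1 head=2: st.MEM;sll.ALU i2&i3 dual
#2 head=4: ld.MEM i4 no-port MEM/MEM
#3 head=5: ld.MEM i5 no-port MEM/MEM
#4 head=6: ld.MEM i6 WAW r4
#5 head=7: sll.ALU i7 RAW r4
#6 head=8: bne.BR;ld.MEM i8&i9 dual
#7 head=10: st.MEM;mul.MUL i10&i11 dual
#8 head=12: ld.MEM;beq.BR i12&i13 dual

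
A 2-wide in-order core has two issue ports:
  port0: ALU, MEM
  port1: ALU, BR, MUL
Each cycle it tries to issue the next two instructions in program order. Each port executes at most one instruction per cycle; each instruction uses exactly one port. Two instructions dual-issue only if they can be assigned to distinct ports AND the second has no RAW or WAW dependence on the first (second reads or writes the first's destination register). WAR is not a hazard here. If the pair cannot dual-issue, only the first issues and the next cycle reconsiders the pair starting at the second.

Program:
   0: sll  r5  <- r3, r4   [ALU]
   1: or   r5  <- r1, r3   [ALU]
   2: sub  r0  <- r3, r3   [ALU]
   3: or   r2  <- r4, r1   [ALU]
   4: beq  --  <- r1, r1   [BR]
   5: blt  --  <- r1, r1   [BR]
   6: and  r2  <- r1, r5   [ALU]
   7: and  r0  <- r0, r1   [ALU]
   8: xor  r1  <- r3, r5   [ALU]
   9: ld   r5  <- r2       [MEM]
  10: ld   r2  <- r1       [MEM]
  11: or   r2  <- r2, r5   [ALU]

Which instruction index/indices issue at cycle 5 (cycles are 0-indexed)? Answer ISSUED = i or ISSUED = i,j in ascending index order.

ISSUED = 9

  cy0 -> i0 (sll.ALU) WAW r5
  cy1 -> i1+i2 (or.ALU+sub.ALU) dual
  cy2 -> i3+i4 (or.ALU+beq.BR) dual
  cy3 -> i5+i6 (blt.BR+and.ALU) dual
  cy4 -> i7+i8 (and.ALU+xor.ALU) dual
  cy5 -> i9 (ld.MEM) no-port MEM/MEM
  cy6 -> i10 (ld.MEM) RAW+WAW r2
  cy7 -> i11 (or.ALU) tail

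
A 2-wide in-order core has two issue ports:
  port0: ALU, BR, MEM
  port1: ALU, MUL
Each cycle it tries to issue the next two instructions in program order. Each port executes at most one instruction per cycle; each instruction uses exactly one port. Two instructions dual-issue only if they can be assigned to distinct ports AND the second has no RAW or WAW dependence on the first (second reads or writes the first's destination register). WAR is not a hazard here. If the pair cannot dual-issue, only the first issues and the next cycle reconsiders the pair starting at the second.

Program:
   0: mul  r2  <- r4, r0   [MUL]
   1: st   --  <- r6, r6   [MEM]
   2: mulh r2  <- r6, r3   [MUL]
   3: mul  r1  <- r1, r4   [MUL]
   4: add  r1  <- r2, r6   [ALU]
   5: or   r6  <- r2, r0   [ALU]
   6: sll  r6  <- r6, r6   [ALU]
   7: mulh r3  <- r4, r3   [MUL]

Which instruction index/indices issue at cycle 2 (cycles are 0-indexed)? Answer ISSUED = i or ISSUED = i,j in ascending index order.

#0 head=0: mul+st i0/i1 2-wide
#1 head=2: mulh i2 no-port MUL/MUL
#2 head=3: mul i3 WAW r1
#3 head=4: add+or i4/i5 2-wide
#4 head=6: sll+mulh i6/i7 2-wide

ISSUED = 3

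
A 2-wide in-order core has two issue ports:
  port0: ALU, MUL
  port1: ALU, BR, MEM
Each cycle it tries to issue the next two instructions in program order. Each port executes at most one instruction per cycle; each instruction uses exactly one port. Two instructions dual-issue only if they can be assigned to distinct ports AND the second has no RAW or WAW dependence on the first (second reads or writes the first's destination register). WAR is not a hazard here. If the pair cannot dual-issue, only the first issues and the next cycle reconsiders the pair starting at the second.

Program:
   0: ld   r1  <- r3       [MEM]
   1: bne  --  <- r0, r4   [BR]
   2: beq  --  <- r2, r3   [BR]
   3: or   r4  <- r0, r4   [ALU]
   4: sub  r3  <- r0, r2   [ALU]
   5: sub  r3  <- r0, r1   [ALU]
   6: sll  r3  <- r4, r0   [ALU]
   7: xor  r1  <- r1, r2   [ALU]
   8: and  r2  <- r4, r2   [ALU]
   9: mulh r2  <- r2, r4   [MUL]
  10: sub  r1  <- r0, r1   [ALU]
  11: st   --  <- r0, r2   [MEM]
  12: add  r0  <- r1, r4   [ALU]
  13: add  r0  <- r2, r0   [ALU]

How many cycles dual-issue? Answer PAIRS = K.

PAIRS = 4

c0: i0 ld  no-port MEM/BR
c1: i1 bne  no-port BR/BR
c2: i2/i3 beq+or  2-wide
c3: i4 sub  WAW r3
c4: i5 sub  WAW r3
c5: i6/i7 sll+xor  2-wide
c6: i8 and  RAW+WAW r2
c7: i9/i10 mulh+sub  2-wide
c8: i11/i12 st+add  2-wide
c9: i13 add  tail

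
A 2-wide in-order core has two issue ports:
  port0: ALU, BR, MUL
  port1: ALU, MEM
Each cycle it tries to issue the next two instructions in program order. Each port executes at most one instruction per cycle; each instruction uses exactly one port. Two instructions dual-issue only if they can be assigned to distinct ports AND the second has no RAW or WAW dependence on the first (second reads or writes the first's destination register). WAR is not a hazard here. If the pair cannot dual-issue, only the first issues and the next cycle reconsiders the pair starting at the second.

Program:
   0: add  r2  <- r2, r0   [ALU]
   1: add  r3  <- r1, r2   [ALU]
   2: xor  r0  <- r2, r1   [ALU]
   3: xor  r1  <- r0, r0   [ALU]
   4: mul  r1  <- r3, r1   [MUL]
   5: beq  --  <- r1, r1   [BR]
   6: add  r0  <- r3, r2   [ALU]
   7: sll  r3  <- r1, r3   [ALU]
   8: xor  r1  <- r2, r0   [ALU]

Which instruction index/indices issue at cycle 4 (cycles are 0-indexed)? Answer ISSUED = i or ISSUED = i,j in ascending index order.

[0] i0  add  -- RAW r2
[1] i1+i2  add/xor  -- dual
[2] i3  xor  -- RAW+WAW r1
[3] i4  mul  -- no-port MUL/BR
[4] i5+i6  beq/add  -- dual
[5] i7+i8  sll/xor  -- dual

ISSUED = 5,6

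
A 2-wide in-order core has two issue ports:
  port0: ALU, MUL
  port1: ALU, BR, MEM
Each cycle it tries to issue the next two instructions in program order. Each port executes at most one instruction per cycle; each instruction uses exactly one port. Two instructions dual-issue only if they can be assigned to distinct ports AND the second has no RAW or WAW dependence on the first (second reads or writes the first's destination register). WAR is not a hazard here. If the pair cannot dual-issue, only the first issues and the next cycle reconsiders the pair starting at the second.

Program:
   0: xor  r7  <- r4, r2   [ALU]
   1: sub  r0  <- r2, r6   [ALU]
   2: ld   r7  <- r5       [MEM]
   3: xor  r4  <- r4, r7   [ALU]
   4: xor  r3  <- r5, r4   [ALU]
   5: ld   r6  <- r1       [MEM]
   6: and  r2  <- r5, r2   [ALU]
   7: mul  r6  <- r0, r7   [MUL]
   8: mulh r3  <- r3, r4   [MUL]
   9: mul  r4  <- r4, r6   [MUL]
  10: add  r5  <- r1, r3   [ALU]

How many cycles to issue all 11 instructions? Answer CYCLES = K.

c0: i0,i1 xor;sub  dual
c1: i2 ld  RAW r7
c2: i3 xor  RAW r4
c3: i4,i5 xor;ld  dual
c4: i6,i7 and;mul  dual
c5: i8 mulh  no-port MUL/MUL
c6: i9,i10 mul;add  dual

CYCLES = 7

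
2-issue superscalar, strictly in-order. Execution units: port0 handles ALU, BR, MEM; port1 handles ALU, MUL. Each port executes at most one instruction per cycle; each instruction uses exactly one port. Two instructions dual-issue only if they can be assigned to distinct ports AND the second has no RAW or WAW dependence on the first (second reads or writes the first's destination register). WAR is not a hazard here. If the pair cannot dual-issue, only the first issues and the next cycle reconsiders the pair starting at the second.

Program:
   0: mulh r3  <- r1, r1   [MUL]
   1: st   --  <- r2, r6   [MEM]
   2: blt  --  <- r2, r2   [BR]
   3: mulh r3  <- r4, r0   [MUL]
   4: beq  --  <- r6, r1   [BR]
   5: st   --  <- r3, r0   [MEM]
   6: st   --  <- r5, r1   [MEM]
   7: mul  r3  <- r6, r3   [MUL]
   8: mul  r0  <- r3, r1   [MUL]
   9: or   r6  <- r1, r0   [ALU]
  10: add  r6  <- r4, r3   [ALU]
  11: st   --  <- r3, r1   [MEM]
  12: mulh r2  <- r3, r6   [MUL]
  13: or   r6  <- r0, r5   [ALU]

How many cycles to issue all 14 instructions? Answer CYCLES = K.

CYCLES = 9

[0] i0+i1  mulh;st  -- dual
[1] i2+i3  blt;mulh  -- dual
[2] i4  beq  -- no-port BR/MEM
[3] i5  st  -- no-port MEM/MEM
[4] i6+i7  st;mul  -- dual
[5] i8  mul  -- RAW r0
[6] i9  or  -- WAW r6
[7] i10+i11  add;st  -- dual
[8] i12+i13  mulh;or  -- dual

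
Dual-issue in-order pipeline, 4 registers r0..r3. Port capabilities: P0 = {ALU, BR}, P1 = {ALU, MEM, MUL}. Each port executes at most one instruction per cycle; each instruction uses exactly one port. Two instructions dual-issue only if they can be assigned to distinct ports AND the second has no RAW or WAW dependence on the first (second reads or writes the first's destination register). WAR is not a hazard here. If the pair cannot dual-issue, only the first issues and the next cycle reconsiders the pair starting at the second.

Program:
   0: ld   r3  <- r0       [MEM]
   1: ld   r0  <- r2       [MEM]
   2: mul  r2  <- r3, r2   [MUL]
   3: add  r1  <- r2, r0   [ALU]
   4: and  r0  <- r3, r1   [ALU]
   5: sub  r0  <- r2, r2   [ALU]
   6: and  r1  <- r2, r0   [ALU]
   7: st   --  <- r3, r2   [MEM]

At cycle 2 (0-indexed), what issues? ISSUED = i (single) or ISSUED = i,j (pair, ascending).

ISSUED = 2

[0] i0  ld  -- no-port MEM/MEM
[1] i1  ld  -- no-port MEM/MUL
[2] i2  mul  -- RAW r2
[3] i3  add  -- RAW r1
[4] i4  and  -- WAW r0
[5] i5  sub  -- RAW r0
[6] i6+i7  and st  -- dual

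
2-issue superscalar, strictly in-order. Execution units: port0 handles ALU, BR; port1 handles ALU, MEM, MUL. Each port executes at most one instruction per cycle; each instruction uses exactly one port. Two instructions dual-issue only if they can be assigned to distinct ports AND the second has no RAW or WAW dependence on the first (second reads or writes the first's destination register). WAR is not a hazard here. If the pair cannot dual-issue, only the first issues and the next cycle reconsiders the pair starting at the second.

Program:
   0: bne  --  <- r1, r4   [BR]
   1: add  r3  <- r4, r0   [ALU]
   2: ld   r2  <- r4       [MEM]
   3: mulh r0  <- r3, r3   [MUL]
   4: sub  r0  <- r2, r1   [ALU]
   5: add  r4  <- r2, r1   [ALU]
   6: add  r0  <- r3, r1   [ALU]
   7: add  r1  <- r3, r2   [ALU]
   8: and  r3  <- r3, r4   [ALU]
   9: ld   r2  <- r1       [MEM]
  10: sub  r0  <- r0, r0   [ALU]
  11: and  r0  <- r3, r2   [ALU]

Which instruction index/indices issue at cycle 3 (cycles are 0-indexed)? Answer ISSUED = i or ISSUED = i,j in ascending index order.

ISSUED = 4,5

t=0 i0+i1:bne+add ; pair
t=1 i2:ld ; no-port MEM/MUL
t=2 i3:mulh ; WAW r0
t=3 i4+i5:sub+add ; pair
t=4 i6+i7:add+add ; pair
t=5 i8+i9:and+ld ; pair
t=6 i10:sub ; WAW r0
t=7 i11:and ; tail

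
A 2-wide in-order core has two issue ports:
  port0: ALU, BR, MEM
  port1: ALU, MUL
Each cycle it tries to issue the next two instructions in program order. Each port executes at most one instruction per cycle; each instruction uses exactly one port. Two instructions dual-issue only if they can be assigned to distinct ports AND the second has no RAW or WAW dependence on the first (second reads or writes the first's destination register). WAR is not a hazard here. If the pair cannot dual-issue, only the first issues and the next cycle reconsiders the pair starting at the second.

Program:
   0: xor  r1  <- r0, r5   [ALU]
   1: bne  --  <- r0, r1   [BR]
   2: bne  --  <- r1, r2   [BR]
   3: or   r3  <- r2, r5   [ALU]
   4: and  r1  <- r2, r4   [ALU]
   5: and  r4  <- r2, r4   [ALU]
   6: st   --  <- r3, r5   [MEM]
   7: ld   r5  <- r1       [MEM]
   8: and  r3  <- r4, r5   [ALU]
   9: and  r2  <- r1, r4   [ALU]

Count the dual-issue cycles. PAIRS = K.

#0 head=0: xor.ALU i0 RAW r1
#1 head=1: bne.BR i1 no-port BR/BR
#2 head=2: bne.BR/or.ALU i2/i3 pair
#3 head=4: and.ALU/and.ALU i4/i5 pair
#4 head=6: st.MEM i6 no-port MEM/MEM
#5 head=7: ld.MEM i7 RAW r5
#6 head=8: and.ALU/and.ALU i8/i9 pair

PAIRS = 3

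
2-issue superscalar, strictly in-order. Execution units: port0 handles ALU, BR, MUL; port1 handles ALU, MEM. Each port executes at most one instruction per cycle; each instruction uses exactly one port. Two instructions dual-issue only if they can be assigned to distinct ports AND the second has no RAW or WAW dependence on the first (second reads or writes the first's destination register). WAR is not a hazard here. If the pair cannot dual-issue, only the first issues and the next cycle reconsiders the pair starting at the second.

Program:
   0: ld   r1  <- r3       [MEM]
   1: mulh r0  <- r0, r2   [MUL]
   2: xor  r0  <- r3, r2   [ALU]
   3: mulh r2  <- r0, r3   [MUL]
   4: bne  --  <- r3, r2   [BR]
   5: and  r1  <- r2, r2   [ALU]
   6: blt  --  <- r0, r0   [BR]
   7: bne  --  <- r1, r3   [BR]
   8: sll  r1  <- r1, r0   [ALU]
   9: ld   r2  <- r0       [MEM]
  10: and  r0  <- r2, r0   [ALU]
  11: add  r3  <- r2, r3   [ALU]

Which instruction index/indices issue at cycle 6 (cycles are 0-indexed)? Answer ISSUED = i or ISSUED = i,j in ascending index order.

#0 head=0: ld.MEM/mulh.MUL i0&i1 dual
#1 head=2: xor.ALU i2 RAW r0
#2 head=3: mulh.MUL i3 no-port MUL/BR
#3 head=4: bne.BR/and.ALU i4&i5 dual
#4 head=6: blt.BR i6 no-port BR/BR
#5 head=7: bne.BR/sll.ALU i7&i8 dual
#6 head=9: ld.MEM i9 RAW r2
#7 head=10: and.ALU/add.ALU i10&i11 dual

ISSUED = 9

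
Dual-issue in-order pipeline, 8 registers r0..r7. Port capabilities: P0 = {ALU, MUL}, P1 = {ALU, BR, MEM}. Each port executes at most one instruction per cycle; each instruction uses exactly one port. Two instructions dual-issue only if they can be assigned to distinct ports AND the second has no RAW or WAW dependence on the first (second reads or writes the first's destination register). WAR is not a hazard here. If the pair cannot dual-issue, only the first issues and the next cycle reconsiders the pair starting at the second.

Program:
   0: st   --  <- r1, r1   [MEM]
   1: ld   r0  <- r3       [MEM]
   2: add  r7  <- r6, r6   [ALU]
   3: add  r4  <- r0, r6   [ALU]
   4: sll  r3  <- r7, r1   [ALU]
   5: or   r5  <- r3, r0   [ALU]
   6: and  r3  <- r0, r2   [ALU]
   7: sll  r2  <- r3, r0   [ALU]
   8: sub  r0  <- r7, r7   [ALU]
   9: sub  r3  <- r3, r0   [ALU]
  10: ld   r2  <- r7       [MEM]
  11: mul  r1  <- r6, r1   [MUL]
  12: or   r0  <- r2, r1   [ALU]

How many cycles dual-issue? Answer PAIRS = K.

c0: i0 st.MEM  no-port MEM/MEM
c1: i1,i2 ld.MEM/add.ALU  pair
c2: i3,i4 add.ALU/sll.ALU  pair
c3: i5,i6 or.ALU/and.ALU  pair
c4: i7,i8 sll.ALU/sub.ALU  pair
c5: i9,i10 sub.ALU/ld.MEM  pair
c6: i11 mul.MUL  RAW r1
c7: i12 or.ALU  tail

PAIRS = 5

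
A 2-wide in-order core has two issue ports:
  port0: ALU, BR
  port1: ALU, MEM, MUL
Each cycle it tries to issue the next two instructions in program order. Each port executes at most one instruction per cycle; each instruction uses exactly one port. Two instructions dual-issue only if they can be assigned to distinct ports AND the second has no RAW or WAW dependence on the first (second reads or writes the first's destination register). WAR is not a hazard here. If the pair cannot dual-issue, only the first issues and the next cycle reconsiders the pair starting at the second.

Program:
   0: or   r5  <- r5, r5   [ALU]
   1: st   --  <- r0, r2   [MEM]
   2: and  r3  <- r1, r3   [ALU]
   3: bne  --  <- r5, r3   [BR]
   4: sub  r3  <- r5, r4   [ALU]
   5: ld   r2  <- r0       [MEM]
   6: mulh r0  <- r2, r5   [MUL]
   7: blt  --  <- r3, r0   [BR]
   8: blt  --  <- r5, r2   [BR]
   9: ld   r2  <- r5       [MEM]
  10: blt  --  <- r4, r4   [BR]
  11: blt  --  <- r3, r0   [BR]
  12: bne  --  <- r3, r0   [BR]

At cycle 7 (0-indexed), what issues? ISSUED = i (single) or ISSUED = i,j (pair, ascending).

[0] i0+i1  or.ALU;st.MEM  -- pair
[1] i2  and.ALU  -- RAW r3
[2] i3+i4  bne.BR;sub.ALU  -- pair
[3] i5  ld.MEM  -- no-port MEM/MUL
[4] i6  mulh.MUL  -- RAW r0
[5] i7  blt.BR  -- no-port BR/BR
[6] i8+i9  blt.BR;ld.MEM  -- pair
[7] i10  blt.BR  -- no-port BR/BR
[8] i11  blt.BR  -- no-port BR/BR
[9] i12  bne.BR  -- tail

ISSUED = 10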